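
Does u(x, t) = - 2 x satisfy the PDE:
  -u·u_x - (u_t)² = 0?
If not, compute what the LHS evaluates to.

Evaluate each term of the left-hand side for u = - 2 x.
Derivatives:
  u_x = -2
  u_t = 0
Terms:
  -u·u_x = - 4 x
  -(u_t)² = 0
Sum: LHS = - 4 x
Given right-hand side: 0. Difference LHS − RHS = - 4 x ≠ 0, so u is not a solution.

Answer: No, the LHS evaluates to - 4 x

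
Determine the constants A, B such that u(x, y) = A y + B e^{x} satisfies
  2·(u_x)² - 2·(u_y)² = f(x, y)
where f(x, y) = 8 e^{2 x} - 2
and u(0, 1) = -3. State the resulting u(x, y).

Substitute the ansatz u = A y + B e^{x} into the left-hand side.
Derivatives of the ansatz:
  u_x = B e^{x}
  u_y = A
Term by term:
  2·(u_x)² = 2 B^{2} e^{2 x}
  -2·(u_y)² = - 2 A^{2}
So the left-hand side equals
  - 2 A^{2} + 2 B^{2} e^{2 x}
This must equal f(x, y) = 8 e^{2 x} - 2 identically.
Matching coefficients of the independent functions:
  [constant term]:  - 2 A^{2} = -2
  [e^{2 x}]:  2 B^{2} = 8
These equations allow (A, B) = (-1, -2) or (-1, 2) or (1, -2) or (1, 2).
Impose the point condition(s):
  u(0, 1) = -3  ⟹  A + B = -3
Only A = -1, B = -2 satisfies everything.
Hence u(x, y) = - y - 2 e^{x}.

Answer: u(x, y) = - y - 2 e^{x}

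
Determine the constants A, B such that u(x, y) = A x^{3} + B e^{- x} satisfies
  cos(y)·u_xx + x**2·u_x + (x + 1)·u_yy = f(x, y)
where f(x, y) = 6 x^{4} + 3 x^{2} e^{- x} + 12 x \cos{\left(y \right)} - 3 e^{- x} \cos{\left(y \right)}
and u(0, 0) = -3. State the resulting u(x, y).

Substitute the ansatz u = A x^{3} + B e^{- x} into the left-hand side.
Derivatives of the ansatz:
  u_xx = 6 A x + B e^{- x}
  u_x = 3 A x^{2} - B e^{- x}
  u_yy = 0
Term by term:
  cos(y)·u_xx = 6 A x \cos{\left(y \right)} + B e^{- x} \cos{\left(y \right)}
  x**2·u_x = 3 A x^{4} - B x^{2} e^{- x}
  (x + 1)·u_yy = 0
So the left-hand side equals
  3 A x^{4} + 6 A x \cos{\left(y \right)} - B x^{2} e^{- x} + B e^{- x} \cos{\left(y \right)}
This must equal f(x, y) = 6 x^{4} + 3 x^{2} e^{- x} + 12 x \cos{\left(y \right)} - 3 e^{- x} \cos{\left(y \right)} identically.
Matching coefficients of the independent functions:
  [x^{4}]:  3 A = 6
  [x \cos{\left(y \right)}]:  6 A = 12
  [x^{2} e^{- x}]:  - B = 3
  [e^{- x} \cos{\left(y \right)}]:  B = -3
Solving: A = 2, B = -3.
Check against the point condition:
  u(0, 0) = -3  ⟹  B = -3  ✓
Hence u(x, y) = 2 x^{3} - 3 e^{- x}.

Answer: u(x, y) = 2 x^{3} - 3 e^{- x}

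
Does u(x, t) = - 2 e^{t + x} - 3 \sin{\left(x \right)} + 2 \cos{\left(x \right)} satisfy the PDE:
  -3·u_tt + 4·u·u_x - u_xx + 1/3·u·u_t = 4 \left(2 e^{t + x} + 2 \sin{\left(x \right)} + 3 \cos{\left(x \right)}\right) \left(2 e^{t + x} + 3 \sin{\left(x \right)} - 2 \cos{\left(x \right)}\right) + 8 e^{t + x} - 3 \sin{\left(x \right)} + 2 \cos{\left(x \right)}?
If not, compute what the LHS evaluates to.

Answer: No, the LHS evaluates to 42 e^{t + x} \sin{\left(x \right)} + \frac{20 e^{t + x} \cos{\left(x \right)}}{3} + 8 e^{t + x} + \frac{52 e^{2 t + 2 x}}{3} - 3 \sin{\left(x \right)} + 10 \sin{\left(2 x \right)} + 2 \cos{\left(x \right)} - 24 \cos{\left(2 x \right)}

Derivation:
Evaluate each term of the left-hand side for u = - 2 e^{t + x} - 3 \sin{\left(x \right)} + 2 \cos{\left(x \right)}.
Derivatives:
  u_tt = - 2 e^{t} e^{x}
  u_x = - 2 e^{t} e^{x} - 2 \sin{\left(x \right)} - 3 \cos{\left(x \right)}
  u_xx = - 2 e^{t} e^{x} + 3 \sin{\left(x \right)} - 2 \cos{\left(x \right)}
  u_t = - 2 e^{t} e^{x}
Terms:
  -3·u_tt = 6 e^{t + x}
  4·u·u_x = 4 \left(2 e^{t + x} + 2 \sin{\left(x \right)} + 3 \cos{\left(x \right)}\right) \left(2 e^{t + x} + 3 \sin{\left(x \right)} - 2 \cos{\left(x \right)}\right)
  -u_xx = 2 e^{t + x} - 3 \sin{\left(x \right)} + 2 \cos{\left(x \right)}
  1/3·u·u_t = \frac{2 \left(2 e^{t + x} + 3 \sin{\left(x \right)} - 2 \cos{\left(x \right)}\right) e^{t + x}}{3}
Sum: LHS = 42 e^{t + x} \sin{\left(x \right)} + \frac{20 e^{t + x} \cos{\left(x \right)}}{3} + 8 e^{t + x} + \frac{52 e^{2 t + 2 x}}{3} - 3 \sin{\left(x \right)} + 10 \sin{\left(2 x \right)} + 2 \cos{\left(x \right)} - 24 \cos{\left(2 x \right)}
Given right-hand side: 4 \left(2 e^{t + x} + 2 \sin{\left(x \right)} + 3 \cos{\left(x \right)}\right) \left(2 e^{t + x} + 3 \sin{\left(x \right)} - 2 \cos{\left(x \right)}\right) + 8 e^{t + x} - 3 \sin{\left(x \right)} + 2 \cos{\left(x \right)}. Difference LHS − RHS = 2 \left(\frac{2 e^{t + x}}{3} + \sin{\left(x \right)} - \frac{2 \cos{\left(x \right)}}{3}\right) e^{t + x} ≠ 0, so u is not a solution.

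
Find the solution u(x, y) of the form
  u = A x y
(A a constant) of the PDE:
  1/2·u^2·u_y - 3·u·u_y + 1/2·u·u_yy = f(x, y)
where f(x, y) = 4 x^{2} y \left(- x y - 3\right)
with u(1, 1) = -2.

Substitute the ansatz u = A x y into the left-hand side.
Derivatives of the ansatz:
  u_y = A x
  u_yy = 0
Term by term:
  1/2·u^2·u_y = \frac{A^{3} x^{3} y^{2}}{2}
  -3·u·u_y = - 3 A^{2} x^{2} y
  1/2·u·u_yy = 0
So the left-hand side equals
  \frac{A^{3} x^{3} y^{2}}{2} - 3 A^{2} x^{2} y
This must equal f(x, y) identically; expanded, f = - 4 x^{3} y^{2} - 12 x^{2} y.
Matching coefficients of the independent functions:
  [x^{2} y]:  - 3 A^{2} = -12
  [x^{3} y^{2}]:  \frac{A^{3}}{2} = -4
Solving: A = -2.
Check against the point condition:
  u(1, 1) = -2  ⟹  A = -2  ✓
Hence u(x, y) = - 2 x y.

Answer: u(x, y) = - 2 x y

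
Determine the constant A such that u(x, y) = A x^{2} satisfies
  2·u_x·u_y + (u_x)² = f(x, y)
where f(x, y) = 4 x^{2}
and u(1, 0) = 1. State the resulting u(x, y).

Answer: u(x, y) = x^{2}

Derivation:
Substitute the ansatz u = A x^{2} into the left-hand side.
Derivatives of the ansatz:
  u_x = 2 A x
  u_y = 0
Term by term:
  2·u_x·u_y = 0
  (u_x)² = 4 A^{2} x^{2}
So the left-hand side equals
  4 A^{2} x^{2}
This must equal f(x, y) = 4 x^{2} identically.
Matching coefficients of the independent functions:
  [x^{2}]:  4 A^{2} = 4
These equations allow (A) = (-1) or (1).
Impose the point condition(s):
  u(1, 0) = 1  ⟹  A = 1
Only A = 1 satisfies everything.
Hence u(x, y) = x^{2}.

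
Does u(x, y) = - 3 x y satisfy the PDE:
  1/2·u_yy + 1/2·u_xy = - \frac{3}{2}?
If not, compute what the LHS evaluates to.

Evaluate each term of the left-hand side for u = - 3 x y.
Derivatives:
  u_yy = 0
  u_xy = -3
Terms:
  1/2·u_yy = 0
  1/2·u_xy = - \frac{3}{2}
Sum: LHS = - \frac{3}{2}
This is exactly the given right-hand side, so u is a solution.

Answer: Yes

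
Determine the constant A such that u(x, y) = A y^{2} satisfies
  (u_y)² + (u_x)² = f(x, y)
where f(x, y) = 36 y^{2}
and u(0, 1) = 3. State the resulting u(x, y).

Answer: u(x, y) = 3 y^{2}

Derivation:
Substitute the ansatz u = A y^{2} into the left-hand side.
Derivatives of the ansatz:
  u_y = 2 A y
  u_x = 0
Term by term:
  (u_y)² = 4 A^{2} y^{2}
  (u_x)² = 0
So the left-hand side equals
  4 A^{2} y^{2}
This must equal f(x, y) = 36 y^{2} identically.
Matching coefficients of the independent functions:
  [y^{2}]:  4 A^{2} = 36
These equations allow (A) = (-3) or (3).
Impose the point condition(s):
  u(0, 1) = 3  ⟹  A = 3
Only A = 3 satisfies everything.
Hence u(x, y) = 3 y^{2}.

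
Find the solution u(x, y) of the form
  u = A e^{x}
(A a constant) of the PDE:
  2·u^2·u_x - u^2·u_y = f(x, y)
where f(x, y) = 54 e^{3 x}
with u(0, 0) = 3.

Substitute the ansatz u = A e^{x} into the left-hand side.
Derivatives of the ansatz:
  u_x = A e^{x}
  u_y = 0
Term by term:
  2·u^2·u_x = 2 A^{3} e^{3 x}
  -u^2·u_y = 0
So the left-hand side equals
  2 A^{3} e^{3 x}
This must equal f(x, y) = 54 e^{3 x} identically.
Matching coefficients of the independent functions:
  [e^{3 x}]:  2 A^{3} = 54
Solving: A = 3.
Check against the point condition:
  u(0, 0) = 3  ⟹  A = 3  ✓
Hence u(x, y) = 3 e^{x}.

Answer: u(x, y) = 3 e^{x}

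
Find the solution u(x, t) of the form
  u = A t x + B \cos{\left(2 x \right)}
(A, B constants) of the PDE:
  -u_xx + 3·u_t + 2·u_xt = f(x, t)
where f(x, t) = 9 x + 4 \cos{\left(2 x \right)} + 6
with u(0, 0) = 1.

Substitute the ansatz u = A t x + B \cos{\left(2 x \right)} into the left-hand side.
Derivatives of the ansatz:
  u_xx = - 4 B \cos{\left(2 x \right)}
  u_t = A x
  u_xt = A
Term by term:
  -u_xx = 4 B \cos{\left(2 x \right)}
  3·u_t = 3 A x
  2·u_xt = 2 A
So the left-hand side equals
  3 A x + 2 A + 4 B \cos{\left(2 x \right)}
This must equal f(x, t) = 9 x + 4 \cos{\left(2 x \right)} + 6 identically.
Matching coefficients of the independent functions:
  [constant term]:  2 A = 6
  [x]:  3 A = 9
  [\cos{\left(2 x \right)}]:  4 B = 4
Solving: A = 3, B = 1.
Check against the point condition:
  u(0, 0) = 1  ⟹  B = 1  ✓
Hence u(x, t) = 3 t x + \cos{\left(2 x \right)}.

Answer: u(x, t) = 3 t x + \cos{\left(2 x \right)}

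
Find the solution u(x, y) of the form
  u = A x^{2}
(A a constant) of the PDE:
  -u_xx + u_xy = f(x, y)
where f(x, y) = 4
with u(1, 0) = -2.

Substitute the ansatz u = A x^{2} into the left-hand side.
Derivatives of the ansatz:
  u_xx = 2 A
  u_xy = 0
Term by term:
  -u_xx = - 2 A
  u_xy = 0
So the left-hand side equals
  - 2 A
This must equal f(x, y) = 4 identically.
Matching coefficients of the independent functions:
  [constant term]:  - 2 A = 4
Solving: A = -2.
Check against the point condition:
  u(1, 0) = -2  ⟹  A = -2  ✓
Hence u(x, y) = - 2 x^{2}.

Answer: u(x, y) = - 2 x^{2}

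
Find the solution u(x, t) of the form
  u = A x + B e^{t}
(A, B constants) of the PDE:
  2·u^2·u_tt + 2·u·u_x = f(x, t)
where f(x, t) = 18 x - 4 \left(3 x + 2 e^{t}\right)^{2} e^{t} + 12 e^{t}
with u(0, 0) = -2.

Substitute the ansatz u = A x + B e^{t} into the left-hand side.
Derivatives of the ansatz:
  u_tt = B e^{t}
  u_x = A
Term by term:
  2·u^2·u_tt = 2 A^{2} B x^{2} e^{t} + 4 A B^{2} x e^{2 t} + 2 B^{3} e^{3 t}
  2·u·u_x = 2 A^{2} x + 2 A B e^{t}
So the left-hand side equals
  2 A^{2} B x^{2} e^{t} + 2 A^{2} x + 4 A B^{2} x e^{2 t} + 2 A B e^{t} + 2 B^{3} e^{3 t}
This must equal f(x, t) identically; expanded, f = - 36 x^{2} e^{t} - 48 x e^{2 t} + 18 x - 16 e^{3 t} + 12 e^{t}.
Matching coefficients of the independent functions:
  [x]:  2 A^{2} = 18
  [x e^{2 t}]:  4 A B^{2} = -48
  [x^{2} e^{t}]:  2 A^{2} B = -36
  [e^{t}]:  2 A B = 12
  [e^{3 t}]:  2 B^{3} = -16
Solving: A = -3, B = -2.
Check against the point condition:
  u(0, 0) = -2  ⟹  B = -2  ✓
Hence u(x, t) = - 3 x - 2 e^{t}.

Answer: u(x, t) = - 3 x - 2 e^{t}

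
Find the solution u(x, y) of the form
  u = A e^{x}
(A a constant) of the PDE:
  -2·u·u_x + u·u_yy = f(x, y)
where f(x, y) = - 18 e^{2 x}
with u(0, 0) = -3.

Substitute the ansatz u = A e^{x} into the left-hand side.
Derivatives of the ansatz:
  u_x = A e^{x}
  u_yy = 0
Term by term:
  -2·u·u_x = - 2 A^{2} e^{2 x}
  u·u_yy = 0
So the left-hand side equals
  - 2 A^{2} e^{2 x}
This must equal f(x, y) = - 18 e^{2 x} identically.
Matching coefficients of the independent functions:
  [e^{2 x}]:  - 2 A^{2} = -18
These equations allow (A) = (-3) or (3).
Impose the point condition(s):
  u(0, 0) = -3  ⟹  A = -3
Only A = -3 satisfies everything.
Hence u(x, y) = - 3 e^{x}.

Answer: u(x, y) = - 3 e^{x}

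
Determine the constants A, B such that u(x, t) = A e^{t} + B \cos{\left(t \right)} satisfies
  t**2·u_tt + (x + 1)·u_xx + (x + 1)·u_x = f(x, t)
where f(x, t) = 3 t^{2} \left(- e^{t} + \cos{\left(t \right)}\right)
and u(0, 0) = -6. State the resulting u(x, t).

Substitute the ansatz u = A e^{t} + B \cos{\left(t \right)} into the left-hand side.
Derivatives of the ansatz:
  u_tt = A e^{t} - B \cos{\left(t \right)}
  u_xx = 0
  u_x = 0
Term by term:
  t**2·u_tt = A t^{2} e^{t} - B t^{2} \cos{\left(t \right)}
  (x + 1)·u_xx = 0
  (x + 1)·u_x = 0
So the left-hand side equals
  A t^{2} e^{t} - B t^{2} \cos{\left(t \right)}
This must equal f(x, t) identically; expanded, f = - 3 t^{2} e^{t} + 3 t^{2} \cos{\left(t \right)}.
Matching coefficients of the independent functions:
  [t^{2} e^{t}]:  A = -3
  [t^{2} \cos{\left(t \right)}]:  - B = 3
Solving: A = -3, B = -3.
Check against the point condition:
  u(0, 0) = -6  ⟹  A + B = -6  ✓
Hence u(x, t) = - 3 e^{t} - 3 \cos{\left(t \right)}.

Answer: u(x, t) = - 3 e^{t} - 3 \cos{\left(t \right)}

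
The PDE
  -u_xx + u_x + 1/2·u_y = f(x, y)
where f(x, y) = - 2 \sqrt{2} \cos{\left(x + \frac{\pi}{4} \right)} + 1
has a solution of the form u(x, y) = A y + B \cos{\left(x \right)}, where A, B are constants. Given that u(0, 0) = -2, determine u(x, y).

Substitute the ansatz u = A y + B \cos{\left(x \right)} into the left-hand side.
Derivatives of the ansatz:
  u_xx = - B \cos{\left(x \right)}
  u_x = - B \sin{\left(x \right)}
  u_y = A
Term by term:
  -u_xx = B \cos{\left(x \right)}
  u_x = - B \sin{\left(x \right)}
  1/2·u_y = \frac{A}{2}
So the left-hand side equals
  \frac{A}{2} - B \sin{\left(x \right)} + B \cos{\left(x \right)}
This must equal f(x, y) identically; expanded, f = 2 \sin{\left(x \right)} - 2 \cos{\left(x \right)} + 1.
Matching coefficients of the independent functions:
  [constant term]:  \frac{A}{2} = 1
  [\sin{\left(x \right)}]:  - B = 2
  [\cos{\left(x \right)}]:  B = -2
Solving: A = 2, B = -2.
Check against the point condition:
  u(0, 0) = -2  ⟹  B = -2  ✓
Hence u(x, y) = 2 y - 2 \cos{\left(x \right)}.

Answer: u(x, y) = 2 y - 2 \cos{\left(x \right)}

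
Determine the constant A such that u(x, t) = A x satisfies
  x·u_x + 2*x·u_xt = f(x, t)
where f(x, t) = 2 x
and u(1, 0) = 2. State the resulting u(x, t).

Substitute the ansatz u = A x into the left-hand side.
Derivatives of the ansatz:
  u_x = A
  u_xt = 0
Term by term:
  x·u_x = A x
  2*x·u_xt = 0
So the left-hand side equals
  A x
This must equal f(x, t) = 2 x identically.
Matching coefficients of the independent functions:
  [x]:  A = 2
Solving: A = 2.
Check against the point condition:
  u(1, 0) = 2  ⟹  A = 2  ✓
Hence u(x, t) = 2 x.

Answer: u(x, t) = 2 x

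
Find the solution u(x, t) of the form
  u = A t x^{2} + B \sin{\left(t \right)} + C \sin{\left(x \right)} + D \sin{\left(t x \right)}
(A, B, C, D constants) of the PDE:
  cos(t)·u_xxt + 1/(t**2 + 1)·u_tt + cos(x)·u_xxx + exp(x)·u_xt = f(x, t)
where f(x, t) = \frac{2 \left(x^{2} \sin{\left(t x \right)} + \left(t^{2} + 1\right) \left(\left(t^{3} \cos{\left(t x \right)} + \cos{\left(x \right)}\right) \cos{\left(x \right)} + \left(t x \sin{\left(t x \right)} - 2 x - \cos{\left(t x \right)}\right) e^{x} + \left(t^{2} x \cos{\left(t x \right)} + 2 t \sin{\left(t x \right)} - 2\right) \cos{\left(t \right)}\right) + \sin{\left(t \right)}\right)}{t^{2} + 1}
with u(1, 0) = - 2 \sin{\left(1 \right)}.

Substitute the ansatz u = A t x^{2} + B \sin{\left(t \right)} + C \sin{\left(x \right)} + D \sin{\left(t x \right)} into the left-hand side.
Derivatives of the ansatz:
  u_xxt = 2 A - D t^{2} x \cos{\left(t x \right)} - 2 D t \sin{\left(t x \right)}
  u_tt = - B \sin{\left(t \right)} - D x^{2} \sin{\left(t x \right)}
  u_xxx = - C \cos{\left(x \right)} - D t^{3} \cos{\left(t x \right)}
  u_xt = 2 A x - D t x \sin{\left(t x \right)} + D \cos{\left(t x \right)}
Term by term:
  cos(t)·u_xxt = 2 A \cos{\left(t \right)} - D t^{2} x \cos{\left(t \right)} \cos{\left(t x \right)} - 2 D t \sin{\left(t x \right)} \cos{\left(t \right)}
  1/(t**2 + 1)·u_tt = - \frac{B \sin{\left(t \right)}}{t^{2} + 1} - \frac{D x^{2} \sin{\left(t x \right)}}{t^{2} + 1}
  cos(x)·u_xxx = - C \cos^{2}{\left(x \right)} - D t^{3} \cos{\left(x \right)} \cos{\left(t x \right)}
  exp(x)·u_xt = 2 A x e^{x} - D t x e^{x} \sin{\left(t x \right)} + D e^{x} \cos{\left(t x \right)}
So the left-hand side equals
  2 A x e^{x} + 2 A \cos{\left(t \right)} - \frac{B \sin{\left(t \right)}}{t^{2} + 1} - C \cos^{2}{\left(x \right)} - D t^{3} \cos{\left(x \right)} \cos{\left(t x \right)} - D t^{2} x \cos{\left(t \right)} \cos{\left(t x \right)} - D t x e^{x} \sin{\left(t x \right)} - 2 D t \sin{\left(t x \right)} \cos{\left(t \right)} - \frac{D x^{2} \sin{\left(t x \right)}}{t^{2} + 1} + D e^{x} \cos{\left(t x \right)}
This must equal f(x, t) identically; expanded, f = 2 t^{3} \cos{\left(x \right)} \cos{\left(t x \right)} + 2 t^{2} x \cos{\left(t \right)} \cos{\left(t x \right)} + 2 t x e^{x} \sin{\left(t x \right)} + 4 t \sin{\left(t x \right)} \cos{\left(t \right)} + \frac{2 x^{2} \sin{\left(t x \right)}}{t^{2} + 1} - 4 x e^{x} - 2 e^{x} \cos{\left(t x \right)} - 4 \cos{\left(t \right)} + 2 \cos^{2}{\left(x \right)} + \frac{2 \sin{\left(t \right)}}{t^{2} + 1}.
Matching coefficients of the independent functions:
  [x e^{x}, \cos{\left(t \right)}]:  2 A = -4
  [\frac{\sin{\left(t \right)}}{t^{2} + 1}]:  - B = 2
  [e^{x} \cos{\left(t x \right)}]:  D = -2
  [t \sin{\left(t x \right)} \cos{\left(t \right)}]:  - 2 D = 4
  [t^{3} \cos{\left(x \right)} \cos{\left(t x \right)}, \frac{x^{2} \sin{\left(t x \right)}}{t^{2} + 1}, t x e^{x} \sin{\left(t x \right)}, t^{2} x \cos{\left(t \right)} \cos{\left(t x \right)}]:  - D = 2
  [\cos^{2}{\left(x \right)}]:  - C = 2
Solving: A = -2, B = -2, C = -2, D = -2.
Check against the point condition:
  u(1, 0) = - 2 \sin{\left(1 \right)}  ⟹  C \sin{\left(1 \right)} = - 2 \sin{\left(1 \right)}  ✓
Hence u(x, t) = - 2 t x^{2} - 2 \sin{\left(t \right)} - 2 \sin{\left(x \right)} - 2 \sin{\left(t x \right)}.

Answer: u(x, t) = - 2 t x^{2} - 2 \sin{\left(t \right)} - 2 \sin{\left(x \right)} - 2 \sin{\left(t x \right)}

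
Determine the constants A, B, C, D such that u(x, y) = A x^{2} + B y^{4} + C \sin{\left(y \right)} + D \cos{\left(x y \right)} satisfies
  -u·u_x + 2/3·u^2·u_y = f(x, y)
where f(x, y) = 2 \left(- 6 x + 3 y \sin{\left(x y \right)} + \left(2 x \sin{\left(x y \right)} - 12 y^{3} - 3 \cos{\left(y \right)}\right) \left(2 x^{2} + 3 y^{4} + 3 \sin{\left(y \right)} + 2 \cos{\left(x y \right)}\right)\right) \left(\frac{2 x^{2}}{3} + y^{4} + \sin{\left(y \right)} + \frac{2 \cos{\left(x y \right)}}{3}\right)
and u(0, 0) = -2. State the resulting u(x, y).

Substitute the ansatz u = A x^{2} + B y^{4} + C \sin{\left(y \right)} + D \cos{\left(x y \right)} into the left-hand side.
Derivatives of the ansatz:
  u_x = 2 A x - D y \sin{\left(x y \right)}
  u_y = 4 B y^{3} + C \cos{\left(y \right)} - D x \sin{\left(x y \right)}
Term by term:
  -u·u_x = - 2 A^{2} x^{3} - 2 A B x y^{4} - 2 A C x \sin{\left(y \right)} + A D x^{2} y \sin{\left(x y \right)} - 2 A D x \cos{\left(x y \right)} + B D y^{5} \sin{\left(x y \right)} + C D y \sin{\left(y \right)} \sin{\left(x y \right)} + D^{2} y \sin{\left(x y \right)} \cos{\left(x y \right)}
  2/3·u^2·u_y = \frac{8 A^{2} B x^{4} y^{3}}{3} + \frac{2 A^{2} C x^{4} \cos{\left(y \right)}}{3} - \frac{2 A^{2} D x^{5} \sin{\left(x y \right)}}{3} + \frac{16 A B^{2} x^{2} y^{7}}{3} + \frac{4 A B C x^{2} y^{4} \cos{\left(y \right)}}{3} + \frac{16 A B C x^{2} y^{3} \sin{\left(y \right)}}{3} - \frac{4 A B D x^{3} y^{4} \sin{\left(x y \right)}}{3} + \frac{16 A B D x^{2} y^{3} \cos{\left(x y \right)}}{3} + \frac{4 A C^{2} x^{2} \sin{\left(y \right)} \cos{\left(y \right)}}{3} - \frac{4 A C D x^{3} \sin{\left(y \right)} \sin{\left(x y \right)}}{3} + \frac{4 A C D x^{2} \cos{\left(y \right)} \cos{\left(x y \right)}}{3} - \frac{4 A D^{2} x^{3} \sin{\left(x y \right)} \cos{\left(x y \right)}}{3} + \frac{8 B^{3} y^{11}}{3} + \frac{2 B^{2} C y^{8} \cos{\left(y \right)}}{3} + \frac{16 B^{2} C y^{7} \sin{\left(y \right)}}{3} - \frac{2 B^{2} D x y^{8} \sin{\left(x y \right)}}{3} + \frac{16 B^{2} D y^{7} \cos{\left(x y \right)}}{3} + \frac{4 B C^{2} y^{4} \sin{\left(y \right)} \cos{\left(y \right)}}{3} + \frac{8 B C^{2} y^{3} \sin^{2}{\left(y \right)}}{3} - \frac{4 B C D x y^{4} \sin{\left(y \right)} \sin{\left(x y \right)}}{3} + \frac{4 B C D y^{4} \cos{\left(y \right)} \cos{\left(x y \right)}}{3} + \frac{16 B C D y^{3} \sin{\left(y \right)} \cos{\left(x y \right)}}{3} - \frac{4 B D^{2} x y^{4} \sin{\left(x y \right)} \cos{\left(x y \right)}}{3} + \frac{8 B D^{2} y^{3} \cos^{2}{\left(x y \right)}}{3} + \frac{2 C^{3} \sin^{2}{\left(y \right)} \cos{\left(y \right)}}{3} - \frac{2 C^{2} D x \sin^{2}{\left(y \right)} \sin{\left(x y \right)}}{3} + \frac{4 C^{2} D \sin{\left(y \right)} \cos{\left(y \right)} \cos{\left(x y \right)}}{3} - \frac{4 C D^{2} x \sin{\left(y \right)} \sin{\left(x y \right)} \cos{\left(x y \right)}}{3} + \frac{2 C D^{2} \cos{\left(y \right)} \cos^{2}{\left(x y \right)}}{3} - \frac{2 D^{3} x \sin{\left(x y \right)} \cos^{2}{\left(x y \right)}}{3}
Sum these and collect like terms in the independent variables.
This must equal f(x, y) identically; expanded, f = \frac{16 x^{5} \sin{\left(x y \right)}}{3} - 32 x^{4} y^{3} - 8 x^{4} \cos{\left(y \right)} + 16 x^{3} y^{4} \sin{\left(x y \right)} + 16 x^{3} \sin{\left(y \right)} \sin{\left(x y \right)} + \frac{32 x^{3} \sin{\left(x y \right)} \cos{\left(x y \right)}}{3} - 8 x^{3} - 96 x^{2} y^{7} - 24 x^{2} y^{4} \cos{\left(y \right)} - 96 x^{2} y^{3} \sin{\left(y \right)} - 64 x^{2} y^{3} \cos{\left(x y \right)} + 4 x^{2} y \sin{\left(x y \right)} - 24 x^{2} \sin{\left(y \right)} \cos{\left(y \right)} - 16 x^{2} \cos{\left(y \right)} \cos{\left(x y \right)} + 12 x y^{8} \sin{\left(x y \right)} + 24 x y^{4} \sin{\left(y \right)} \sin{\left(x y \right)} + 16 x y^{4} \sin{\left(x y \right)} \cos{\left(x y \right)} - 12 x y^{4} + 12 x \sin^{2}{\left(y \right)} \sin{\left(x y \right)} + 16 x \sin{\left(y \right)} \sin{\left(x y \right)} \cos{\left(x y \right)} - 12 x \sin{\left(y \right)} + \frac{16 x \sin{\left(x y \right)} \cos^{2}{\left(x y \right)}}{3} - 8 x \cos{\left(x y \right)} - 72 y^{11} - 18 y^{8} \cos{\left(y \right)} - 144 y^{7} \sin{\left(y \right)} - 96 y^{7} \cos{\left(x y \right)} + 6 y^{5} \sin{\left(x y \right)} - 36 y^{4} \sin{\left(y \right)} \cos{\left(y \right)} - 24 y^{4} \cos{\left(y \right)} \cos{\left(x y \right)} - 72 y^{3} \sin^{2}{\left(y \right)} - 96 y^{3} \sin{\left(y \right)} \cos{\left(x y \right)} - 32 y^{3} \cos^{2}{\left(x y \right)} + 6 y \sin{\left(y \right)} \sin{\left(x y \right)} + 4 y \sin{\left(x y \right)} \cos{\left(x y \right)} - 18 \sin^{2}{\left(y \right)} \cos{\left(y \right)} - 24 \sin{\left(y \right)} \cos{\left(y \right)} \cos{\left(x y \right)} - 8 \cos{\left(y \right)} \cos^{2}{\left(x y \right)}.
Matching coefficients of the independent functions:
(each divided by its leading coefficient; functions giving the same equation are listed together)
  [x^{3}]:  A^{2} - 4 = 0
  [y^{11}]:  B^{3} + 27 = 0
  [x y^{4}]:  A B - 6 = 0
  [x \sin{\left(y \right)}]:  A C - 6 = 0
  [x \cos{\left(x y \right)}, x^{2} y \sin{\left(x y \right)}]:  A D - 4 = 0
  [x^{2} y^{7}]:  A B^{2} + 18 = 0
  [x^{4} y^{3}]:  A^{2} B + 12 = 0
  [x^{4} \cos{\left(y \right)}]:  A^{2} C + 12 = 0
  [x^{5} \sin{\left(x y \right)}]:  A^{2} D + 8 = 0
  [y^{3} \sin^{2}{\left(y \right)}, y^{4} \sin{\left(y \right)} \cos{\left(y \right)}]:  B C^{2} + 27 = 0
  [y^{3} \cos^{2}{\left(x y \right)}, x y^{4} \sin{\left(x y \right)} \cos{\left(x y \right)}]:  B D^{2} + 12 = 0
  [y^{5} \sin{\left(x y \right)}]:  B D - 6 = 0
  [y^{7} \sin{\left(y \right)}, y^{8} \cos{\left(y \right)}]:  B^{2} C + 27 = 0
  [y^{7} \cos{\left(x y \right)}, x y^{8} \sin{\left(x y \right)}]:  B^{2} D + 18 = 0
  [\sin^{2}{\left(y \right)} \cos{\left(y \right)}]:  C^{3} + 27 = 0
  [\cos{\left(y \right)} \cos^{2}{\left(x y \right)}, x \sin{\left(y \right)} \sin{\left(x y \right)} \cos{\left(x y \right)}]:  C D^{2} + 12 = 0
  [x \sin^{2}{\left(y \right)} \sin{\left(x y \right)}, \sin{\left(y \right)} \cos{\left(y \right)} \cos{\left(x y \right)}]:  C^{2} D + 18 = 0
  [x \sin{\left(x y \right)} \cos^{2}{\left(x y \right)}]:  D^{3} + 8 = 0
  [x^{2} y^{3} \sin{\left(y \right)}, x^{2} y^{4} \cos{\left(y \right)}]:  A B C + 18 = 0
  [x^{2} y^{3} \cos{\left(x y \right)}, x^{3} y^{4} \sin{\left(x y \right)}]:  A B D + 12 = 0
  [x^{2} \sin{\left(y \right)} \cos{\left(y \right)}]:  A C^{2} + 18 = 0
  [x^{2} \cos{\left(y \right)} \cos{\left(x y \right)}, x^{3} \sin{\left(y \right)} \sin{\left(x y \right)}]:  A C D + 12 = 0
  [x^{3} \sin{\left(x y \right)} \cos{\left(x y \right)}]:  A D^{2} + 8 = 0
  [y \sin{\left(y \right)} \sin{\left(x y \right)}]:  C D - 6 = 0
  [y \sin{\left(x y \right)} \cos{\left(x y \right)}]:  D^{2} - 4 = 0
  [y^{3} \sin{\left(y \right)} \cos{\left(x y \right)}, y^{4} \cos{\left(y \right)} \cos{\left(x y \right)}, x y^{4} \sin{\left(y \right)} \sin{\left(x y \right)}]:  B C D + 18 = 0
Solving: A = -2, B = -3, C = -3, D = -2.
Check against the point condition:
  u(0, 0) = -2  ⟹  D = -2  ✓
Hence u(x, y) = - 2 x^{2} - 3 y^{4} - 3 \sin{\left(y \right)} - 2 \cos{\left(x y \right)}.

Answer: u(x, y) = - 2 x^{2} - 3 y^{4} - 3 \sin{\left(y \right)} - 2 \cos{\left(x y \right)}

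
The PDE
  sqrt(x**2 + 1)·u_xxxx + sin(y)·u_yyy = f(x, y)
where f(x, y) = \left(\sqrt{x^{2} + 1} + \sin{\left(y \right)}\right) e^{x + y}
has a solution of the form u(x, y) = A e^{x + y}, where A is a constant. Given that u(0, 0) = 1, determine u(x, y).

Substitute the ansatz u = A e^{x + y} into the left-hand side.
Derivatives of the ansatz:
  u_xxxx = A e^{x} e^{y}
  u_yyy = A e^{x} e^{y}
Term by term:
  sqrt(x**2 + 1)·u_xxxx = A \sqrt{x^{2} + 1} e^{x} e^{y}
  sin(y)·u_yyy = A e^{x} e^{y} \sin{\left(y \right)}
So the left-hand side equals
  A \sqrt{x^{2} + 1} e^{x} e^{y} + A e^{x} e^{y} \sin{\left(y \right)}
This must equal f(x, y) identically; expanded, f = \sqrt{x^{2} + 1} e^{x} e^{y} + e^{x} e^{y} \sin{\left(y \right)}.
Matching coefficients of the independent functions:
  [\sqrt{x^{2} + 1} e^{x} e^{y}, e^{x} e^{y} \sin{\left(y \right)}]:  A = 1
Solving: A = 1.
Check against the point condition:
  u(0, 0) = 1  ⟹  A = 1  ✓
Hence u(x, y) = e^{x + y}.

Answer: u(x, y) = e^{x + y}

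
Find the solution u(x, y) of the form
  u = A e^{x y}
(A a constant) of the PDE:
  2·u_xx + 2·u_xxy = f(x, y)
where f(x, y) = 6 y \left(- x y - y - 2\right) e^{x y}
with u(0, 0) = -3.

Substitute the ansatz u = A e^{x y} into the left-hand side.
Derivatives of the ansatz:
  u_xx = A y^{2} e^{x y}
  u_xxy = A x y^{2} e^{x y} + 2 A y e^{x y}
Term by term:
  2·u_xx = 2 A y^{2} e^{x y}
  2·u_xxy = 2 A x y^{2} e^{x y} + 4 A y e^{x y}
So the left-hand side equals
  2 A x y^{2} e^{x y} + 2 A y^{2} e^{x y} + 4 A y e^{x y}
This must equal f(x, y) identically; expanded, f = - 6 x y^{2} e^{x y} - 6 y^{2} e^{x y} - 12 y e^{x y}.
Matching coefficients of the independent functions:
  [y e^{x y}]:  4 A = -12
  [y^{2} e^{x y}, x y^{2} e^{x y}]:  2 A = -6
Solving: A = -3.
Check against the point condition:
  u(0, 0) = -3  ⟹  A = -3  ✓
Hence u(x, y) = - 3 e^{x y}.

Answer: u(x, y) = - 3 e^{x y}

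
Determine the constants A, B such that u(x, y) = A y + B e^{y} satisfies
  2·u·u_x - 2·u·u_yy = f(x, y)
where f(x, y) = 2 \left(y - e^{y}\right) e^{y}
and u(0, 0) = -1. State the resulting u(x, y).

Substitute the ansatz u = A y + B e^{y} into the left-hand side.
Derivatives of the ansatz:
  u_x = 0
  u_yy = B e^{y}
Term by term:
  2·u·u_x = 0
  -2·u·u_yy = - 2 A B y e^{y} - 2 B^{2} e^{2 y}
So the left-hand side equals
  - 2 A B y e^{y} - 2 B^{2} e^{2 y}
This must equal f(x, y) identically; expanded, f = 2 y e^{y} - 2 e^{2 y}.
Matching coefficients of the independent functions:
  [y e^{y}]:  - 2 A B = 2
  [e^{2 y}]:  - 2 B^{2} = -2
These equations allow (A, B) = (-1, 1) or (1, -1).
Impose the point condition(s):
  u(0, 0) = -1  ⟹  B = -1
Only A = 1, B = -1 satisfies everything.
Hence u(x, y) = y - e^{y}.

Answer: u(x, y) = y - e^{y}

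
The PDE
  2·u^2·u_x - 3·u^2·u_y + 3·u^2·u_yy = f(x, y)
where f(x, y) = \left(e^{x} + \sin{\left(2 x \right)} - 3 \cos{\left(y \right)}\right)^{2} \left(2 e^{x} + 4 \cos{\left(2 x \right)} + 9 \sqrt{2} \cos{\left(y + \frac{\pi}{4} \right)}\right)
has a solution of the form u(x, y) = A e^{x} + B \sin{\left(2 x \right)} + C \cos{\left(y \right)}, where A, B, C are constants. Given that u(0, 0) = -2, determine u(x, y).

Answer: u(x, y) = e^{x} + \sin{\left(2 x \right)} - 3 \cos{\left(y \right)}

Derivation:
Substitute the ansatz u = A e^{x} + B \sin{\left(2 x \right)} + C \cos{\left(y \right)} into the left-hand side.
Derivatives of the ansatz:
  u_x = A e^{x} + 2 B \cos{\left(2 x \right)}
  u_y = - C \sin{\left(y \right)}
  u_yy = - C \cos{\left(y \right)}
Term by term:
  2·u^2·u_x = 2 A^{3} e^{3 x} + 4 A^{2} B e^{2 x} \sin{\left(2 x \right)} + 4 A^{2} B e^{2 x} \cos{\left(2 x \right)} + 4 A^{2} C e^{2 x} \cos{\left(y \right)} + 2 A B^{2} e^{x} \sin^{2}{\left(2 x \right)} + 8 A B^{2} e^{x} \sin{\left(2 x \right)} \cos{\left(2 x \right)} + 4 A B C e^{x} \sin{\left(2 x \right)} \cos{\left(y \right)} + 8 A B C e^{x} \cos{\left(2 x \right)} \cos{\left(y \right)} + 2 A C^{2} e^{x} \cos^{2}{\left(y \right)} + 4 B^{3} \sin^{2}{\left(2 x \right)} \cos{\left(2 x \right)} + 8 B^{2} C \sin{\left(2 x \right)} \cos{\left(2 x \right)} \cos{\left(y \right)} + 4 B C^{2} \cos{\left(2 x \right)} \cos^{2}{\left(y \right)}
  -3·u^2·u_y = 3 A^{2} C e^{2 x} \sin{\left(y \right)} + 6 A B C e^{x} \sin{\left(2 x \right)} \sin{\left(y \right)} + 6 A C^{2} e^{x} \sin{\left(y \right)} \cos{\left(y \right)} + 3 B^{2} C \sin^{2}{\left(2 x \right)} \sin{\left(y \right)} + 6 B C^{2} \sin{\left(2 x \right)} \sin{\left(y \right)} \cos{\left(y \right)} + 3 C^{3} \sin{\left(y \right)} \cos^{2}{\left(y \right)}
  3·u^2·u_yy = - 3 A^{2} C e^{2 x} \cos{\left(y \right)} - 6 A B C e^{x} \sin{\left(2 x \right)} \cos{\left(y \right)} - 6 A C^{2} e^{x} \cos^{2}{\left(y \right)} - 3 B^{2} C \sin^{2}{\left(2 x \right)} \cos{\left(y \right)} - 6 B C^{2} \sin{\left(2 x \right)} \cos^{2}{\left(y \right)} - 3 C^{3} \cos^{3}{\left(y \right)}
So the left-hand side equals
  2 A^{3} e^{3 x} + 4 A^{2} B e^{2 x} \sin{\left(2 x \right)} + 4 A^{2} B e^{2 x} \cos{\left(2 x \right)} + 3 A^{2} C e^{2 x} \sin{\left(y \right)} + A^{2} C e^{2 x} \cos{\left(y \right)} + 2 A B^{2} e^{x} \sin^{2}{\left(2 x \right)} + 8 A B^{2} e^{x} \sin{\left(2 x \right)} \cos{\left(2 x \right)} + 6 A B C e^{x} \sin{\left(2 x \right)} \sin{\left(y \right)} - 2 A B C e^{x} \sin{\left(2 x \right)} \cos{\left(y \right)} + 8 A B C e^{x} \cos{\left(2 x \right)} \cos{\left(y \right)} + 6 A C^{2} e^{x} \sin{\left(y \right)} \cos{\left(y \right)} - 4 A C^{2} e^{x} \cos^{2}{\left(y \right)} + 4 B^{3} \sin^{2}{\left(2 x \right)} \cos{\left(2 x \right)} + 3 B^{2} C \sin^{2}{\left(2 x \right)} \sin{\left(y \right)} - 3 B^{2} C \sin^{2}{\left(2 x \right)} \cos{\left(y \right)} + 8 B^{2} C \sin{\left(2 x \right)} \cos{\left(2 x \right)} \cos{\left(y \right)} + 6 B C^{2} \sin{\left(2 x \right)} \sin{\left(y \right)} \cos{\left(y \right)} - 6 B C^{2} \sin{\left(2 x \right)} \cos^{2}{\left(y \right)} + 4 B C^{2} \cos{\left(2 x \right)} \cos^{2}{\left(y \right)} + 3 C^{3} \sin{\left(y \right)} \cos^{2}{\left(y \right)} - 3 C^{3} \cos^{3}{\left(y \right)}
This must equal f(x, y) identically; expanded, f = 2 e^{3 x} + 4 e^{2 x} \sin{\left(2 x \right)} - 9 e^{2 x} \sin{\left(y \right)} + 4 e^{2 x} \cos{\left(2 x \right)} - 3 e^{2 x} \cos{\left(y \right)} + 2 e^{x} \sin^{2}{\left(2 x \right)} - 18 e^{x} \sin{\left(2 x \right)} \sin{\left(y \right)} + 8 e^{x} \sin{\left(2 x \right)} \cos{\left(2 x \right)} + 6 e^{x} \sin{\left(2 x \right)} \cos{\left(y \right)} + 54 e^{x} \sin{\left(y \right)} \cos{\left(y \right)} - 24 e^{x} \cos{\left(2 x \right)} \cos{\left(y \right)} - 36 e^{x} \cos^{2}{\left(y \right)} - 9 \sin^{2}{\left(2 x \right)} \sin{\left(y \right)} + 4 \sin^{2}{\left(2 x \right)} \cos{\left(2 x \right)} + 9 \sin^{2}{\left(2 x \right)} \cos{\left(y \right)} + 54 \sin{\left(2 x \right)} \sin{\left(y \right)} \cos{\left(y \right)} - 24 \sin{\left(2 x \right)} \cos{\left(2 x \right)} \cos{\left(y \right)} - 54 \sin{\left(2 x \right)} \cos^{2}{\left(y \right)} - 81 \sin{\left(y \right)} \cos^{2}{\left(y \right)} + 36 \cos{\left(2 x \right)} \cos^{2}{\left(y \right)} + 81 \cos^{3}{\left(y \right)}.
Matching coefficients of the independent functions:
(each divided by its leading coefficient; functions giving the same equation are listed together)
  [e^{x} \sin^{2}{\left(2 x \right)}, e^{x} \sin{\left(2 x \right)} \cos{\left(2 x \right)}]:  A B^{2} - 1 = 0
  [e^{x} \cos^{2}{\left(y \right)}, e^{x} \sin{\left(y \right)} \cos{\left(y \right)}]:  A C^{2} - 9 = 0
  [e^{2 x} \sin{\left(2 x \right)}, e^{2 x} \cos{\left(2 x \right)}]:  A^{2} B - 1 = 0
  [e^{2 x} \sin{\left(y \right)}, e^{2 x} \cos{\left(y \right)}]:  A^{2} C + 3 = 0
  [\sin{\left(2 x \right)} \cos^{2}{\left(y \right)}, \cos{\left(2 x \right)} \cos^{2}{\left(y \right)}, \sin{\left(2 x \right)} \sin{\left(y \right)} \cos{\left(y \right)}]:  B C^{2} - 9 = 0
  [\sin^{2}{\left(2 x \right)} \sin{\left(y \right)}, \sin^{2}{\left(2 x \right)} \cos{\left(y \right)}, \sin{\left(2 x \right)} \cos{\left(2 x \right)} \cos{\left(y \right)}]:  B^{2} C + 3 = 0
  [\sin^{2}{\left(2 x \right)} \cos{\left(2 x \right)}]:  B^{3} - 1 = 0
  [\sin{\left(y \right)} \cos^{2}{\left(y \right)}, \cos^{3}{\left(y \right)}]:  C^{3} + 27 = 0
  [e^{x} \sin{\left(2 x \right)} \sin{\left(y \right)}, e^{x} \sin{\left(2 x \right)} \cos{\left(y \right)}, e^{x} \cos{\left(2 x \right)} \cos{\left(y \right)}]:  A B C + 3 = 0
  [e^{3 x}]:  A^{3} - 1 = 0
Solving: A = 1, B = 1, C = -3.
Check against the point condition:
  u(0, 0) = -2  ⟹  A + C = -2  ✓
Hence u(x, y) = e^{x} + \sin{\left(2 x \right)} - 3 \cos{\left(y \right)}.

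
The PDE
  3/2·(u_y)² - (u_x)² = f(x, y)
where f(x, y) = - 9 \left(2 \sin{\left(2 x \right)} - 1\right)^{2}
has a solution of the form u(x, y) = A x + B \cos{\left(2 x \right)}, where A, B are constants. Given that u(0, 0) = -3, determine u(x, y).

Substitute the ansatz u = A x + B \cos{\left(2 x \right)} into the left-hand side.
Derivatives of the ansatz:
  u_y = 0
  u_x = A - 2 B \sin{\left(2 x \right)}
Term by term:
  3/2·(u_y)² = 0
  -(u_x)² = - A^{2} + 4 A B \sin{\left(2 x \right)} - 4 B^{2} \sin^{2}{\left(2 x \right)}
So the left-hand side equals
  - A^{2} + 4 A B \sin{\left(2 x \right)} - 4 B^{2} \sin^{2}{\left(2 x \right)}
This must equal f(x, y) identically; expanded, f = - 36 \sin^{2}{\left(2 x \right)} + 36 \sin{\left(2 x \right)} - 9.
Matching coefficients of the independent functions:
  [constant term]:  - A^{2} = -9
  [\sin{\left(2 x \right)}]:  4 A B = 36
  [\sin^{2}{\left(2 x \right)}]:  - 4 B^{2} = -36
These equations allow (A, B) = (-3, -3) or (3, 3).
Impose the point condition(s):
  u(0, 0) = -3  ⟹  B = -3
Only A = -3, B = -3 satisfies everything.
Hence u(x, y) = - 3 x - 3 \cos{\left(2 x \right)}.

Answer: u(x, y) = - 3 x - 3 \cos{\left(2 x \right)}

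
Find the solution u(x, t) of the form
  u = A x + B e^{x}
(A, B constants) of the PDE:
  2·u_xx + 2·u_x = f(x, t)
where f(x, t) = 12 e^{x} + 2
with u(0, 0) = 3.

Substitute the ansatz u = A x + B e^{x} into the left-hand side.
Derivatives of the ansatz:
  u_xx = B e^{x}
  u_x = A + B e^{x}
Term by term:
  2·u_xx = 2 B e^{x}
  2·u_x = 2 A + 2 B e^{x}
So the left-hand side equals
  2 A + 4 B e^{x}
This must equal f(x, t) = 12 e^{x} + 2 identically.
Matching coefficients of the independent functions:
  [constant term]:  2 A = 2
  [e^{x}]:  4 B = 12
Solving: A = 1, B = 3.
Check against the point condition:
  u(0, 0) = 3  ⟹  B = 3  ✓
Hence u(x, t) = x + 3 e^{x}.

Answer: u(x, t) = x + 3 e^{x}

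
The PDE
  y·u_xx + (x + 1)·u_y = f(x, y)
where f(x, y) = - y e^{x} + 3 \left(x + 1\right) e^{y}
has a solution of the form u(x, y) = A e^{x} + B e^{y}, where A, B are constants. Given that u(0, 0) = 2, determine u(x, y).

Substitute the ansatz u = A e^{x} + B e^{y} into the left-hand side.
Derivatives of the ansatz:
  u_xx = A e^{x}
  u_y = B e^{y}
Term by term:
  y·u_xx = A y e^{x}
  (x + 1)·u_y = B x e^{y} + B e^{y}
So the left-hand side equals
  A y e^{x} + B x e^{y} + B e^{y}
This must equal f(x, y) identically; expanded, f = 3 x e^{y} - y e^{x} + 3 e^{y}.
Matching coefficients of the independent functions:
  [x e^{y}, e^{y}]:  B = 3
  [y e^{x}]:  A = -1
Solving: A = -1, B = 3.
Check against the point condition:
  u(0, 0) = 2  ⟹  A + B = 2  ✓
Hence u(x, y) = - e^{x} + 3 e^{y}.

Answer: u(x, y) = - e^{x} + 3 e^{y}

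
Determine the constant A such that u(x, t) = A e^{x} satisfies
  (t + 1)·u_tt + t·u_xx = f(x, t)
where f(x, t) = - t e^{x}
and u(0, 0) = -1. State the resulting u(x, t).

Substitute the ansatz u = A e^{x} into the left-hand side.
Derivatives of the ansatz:
  u_tt = 0
  u_xx = A e^{x}
Term by term:
  (t + 1)·u_tt = 0
  t·u_xx = A t e^{x}
So the left-hand side equals
  A t e^{x}
This must equal f(x, t) = - t e^{x} identically.
Matching coefficients of the independent functions:
  [t e^{x}]:  A = -1
Solving: A = -1.
Check against the point condition:
  u(0, 0) = -1  ⟹  A = -1  ✓
Hence u(x, t) = - e^{x}.

Answer: u(x, t) = - e^{x}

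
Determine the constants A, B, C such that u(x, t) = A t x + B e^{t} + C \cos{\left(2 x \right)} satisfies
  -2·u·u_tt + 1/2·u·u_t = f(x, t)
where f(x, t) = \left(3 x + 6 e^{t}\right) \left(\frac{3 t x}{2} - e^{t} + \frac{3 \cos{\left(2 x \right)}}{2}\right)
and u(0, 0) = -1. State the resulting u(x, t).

Substitute the ansatz u = A t x + B e^{t} + C \cos{\left(2 x \right)} into the left-hand side.
Derivatives of the ansatz:
  u_tt = B e^{t}
  u_t = A x + B e^{t}
Term by term:
  -2·u·u_tt = - 2 A B t x e^{t} - 2 B^{2} e^{2 t} - 2 B C e^{t} \cos{\left(2 x \right)}
  1/2·u·u_t = \frac{A^{2} t x^{2}}{2} + \frac{A B t x e^{t}}{2} + \frac{A B x e^{t}}{2} + \frac{A C x \cos{\left(2 x \right)}}{2} + \frac{B^{2} e^{2 t}}{2} + \frac{B C e^{t} \cos{\left(2 x \right)}}{2}
So the left-hand side equals
  \frac{A^{2} t x^{2}}{2} - \frac{3 A B t x e^{t}}{2} + \frac{A B x e^{t}}{2} + \frac{A C x \cos{\left(2 x \right)}}{2} - \frac{3 B^{2} e^{2 t}}{2} - \frac{3 B C e^{t} \cos{\left(2 x \right)}}{2}
This must equal f(x, t) identically; expanded, f = \frac{9 t x^{2}}{2} + 9 t x e^{t} - 3 x e^{t} + \frac{9 x \cos{\left(2 x \right)}}{2} - 6 e^{2 t} + 9 e^{t} \cos{\left(2 x \right)}.
Matching coefficients of the independent functions:
  [t x^{2}]:  \frac{A^{2}}{2} = \frac{9}{2}
  [x e^{t}]:  \frac{A B}{2} = -3
  [x \cos{\left(2 x \right)}]:  \frac{A C}{2} = \frac{9}{2}
  [e^{t} \cos{\left(2 x \right)}]:  - \frac{3 B C}{2} = 9
  [t x e^{t}]:  - \frac{3 A B}{2} = 9
  [e^{2 t}]:  - \frac{3 B^{2}}{2} = -6
These equations allow (A, B, C) = (-3, 2, -3) or (3, -2, 3).
Impose the point condition(s):
  u(0, 0) = -1  ⟹  B + C = -1
Only A = -3, B = 2, C = -3 satisfies everything.
Hence u(x, t) = - 3 t x + 2 e^{t} - 3 \cos{\left(2 x \right)}.

Answer: u(x, t) = - 3 t x + 2 e^{t} - 3 \cos{\left(2 x \right)}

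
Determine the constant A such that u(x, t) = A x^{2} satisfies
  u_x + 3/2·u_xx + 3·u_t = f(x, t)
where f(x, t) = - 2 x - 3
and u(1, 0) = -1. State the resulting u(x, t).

Substitute the ansatz u = A x^{2} into the left-hand side.
Derivatives of the ansatz:
  u_x = 2 A x
  u_xx = 2 A
  u_t = 0
Term by term:
  u_x = 2 A x
  3/2·u_xx = 3 A
  3·u_t = 0
So the left-hand side equals
  2 A x + 3 A
This must equal f(x, t) = - 2 x - 3 identically.
Matching coefficients of the independent functions:
  [constant term]:  3 A = -3
  [x]:  2 A = -2
Solving: A = -1.
Check against the point condition:
  u(1, 0) = -1  ⟹  A = -1  ✓
Hence u(x, t) = - x^{2}.

Answer: u(x, t) = - x^{2}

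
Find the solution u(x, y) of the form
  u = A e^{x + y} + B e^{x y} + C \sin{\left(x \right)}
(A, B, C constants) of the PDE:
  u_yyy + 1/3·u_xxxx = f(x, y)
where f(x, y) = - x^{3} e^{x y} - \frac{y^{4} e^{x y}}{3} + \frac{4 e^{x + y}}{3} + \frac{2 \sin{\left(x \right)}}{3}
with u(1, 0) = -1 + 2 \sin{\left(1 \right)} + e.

Substitute the ansatz u = A e^{x + y} + B e^{x y} + C \sin{\left(x \right)} into the left-hand side.
Derivatives of the ansatz:
  u_yyy = A e^{x} e^{y} + B x^{3} e^{x y}
  u_xxxx = A e^{x} e^{y} + B y^{4} e^{x y} + C \sin{\left(x \right)}
Term by term:
  u_yyy = A e^{x} e^{y} + B x^{3} e^{x y}
  1/3·u_xxxx = \frac{A e^{x} e^{y}}{3} + \frac{B y^{4} e^{x y}}{3} + \frac{C \sin{\left(x \right)}}{3}
So the left-hand side equals
  \frac{4 A e^{x} e^{y}}{3} + B x^{3} e^{x y} + \frac{B y^{4} e^{x y}}{3} + \frac{C \sin{\left(x \right)}}{3}
This must equal f(x, y) identically; expanded, f = - x^{3} e^{x y} - \frac{y^{4} e^{x y}}{3} + \frac{4 e^{x} e^{y}}{3} + \frac{2 \sin{\left(x \right)}}{3}.
Matching coefficients of the independent functions:
  [x^{3} e^{x y}]:  B = -1
  [y^{4} e^{x y}]:  \frac{B}{3} = - \frac{1}{3}
  [e^{x} e^{y}]:  \frac{4 A}{3} = \frac{4}{3}
  [\sin{\left(x \right)}]:  \frac{C}{3} = \frac{2}{3}
Solving: A = 1, B = -1, C = 2.
Check against the point condition:
  u(1, 0) = -1 + 2 \sin{\left(1 \right)} + e  ⟹  e A + B + C \sin{\left(1 \right)} = -1 + 2 \sin{\left(1 \right)} + e  ✓
Hence u(x, y) = - e^{x y} + e^{x + y} + 2 \sin{\left(x \right)}.

Answer: u(x, y) = - e^{x y} + e^{x + y} + 2 \sin{\left(x \right)}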